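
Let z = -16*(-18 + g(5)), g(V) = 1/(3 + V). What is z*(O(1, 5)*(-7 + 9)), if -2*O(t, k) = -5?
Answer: 1430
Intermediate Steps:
O(t, k) = 5/2 (O(t, k) = -½*(-5) = 5/2)
z = 286 (z = -16*(-18 + 1/(3 + 5)) = -16*(-18 + 1/8) = -16*(-18 + ⅛) = -16*(-143/8) = 286)
z*(O(1, 5)*(-7 + 9)) = 286*(5*(-7 + 9)/2) = 286*((5/2)*2) = 286*5 = 1430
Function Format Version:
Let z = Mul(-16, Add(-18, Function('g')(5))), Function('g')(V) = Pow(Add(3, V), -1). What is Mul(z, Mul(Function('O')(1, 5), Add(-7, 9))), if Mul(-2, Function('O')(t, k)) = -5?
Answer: 1430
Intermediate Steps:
Function('O')(t, k) = Rational(5, 2) (Function('O')(t, k) = Mul(Rational(-1, 2), -5) = Rational(5, 2))
z = 286 (z = Mul(-16, Add(-18, Pow(Add(3, 5), -1))) = Mul(-16, Add(-18, Pow(8, -1))) = Mul(-16, Add(-18, Rational(1, 8))) = Mul(-16, Rational(-143, 8)) = 286)
Mul(z, Mul(Function('O')(1, 5), Add(-7, 9))) = Mul(286, Mul(Rational(5, 2), Add(-7, 9))) = Mul(286, Mul(Rational(5, 2), 2)) = Mul(286, 5) = 1430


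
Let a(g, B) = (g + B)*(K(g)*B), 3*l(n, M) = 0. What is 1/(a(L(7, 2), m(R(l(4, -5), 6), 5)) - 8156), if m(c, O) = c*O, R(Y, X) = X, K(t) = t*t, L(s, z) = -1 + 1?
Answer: -1/8156 ≈ -0.00012261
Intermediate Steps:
L(s, z) = 0
K(t) = t²
l(n, M) = 0 (l(n, M) = (⅓)*0 = 0)
m(c, O) = O*c
a(g, B) = B*g²*(B + g) (a(g, B) = (g + B)*(g²*B) = (B + g)*(B*g²) = B*g²*(B + g))
1/(a(L(7, 2), m(R(l(4, -5), 6), 5)) - 8156) = 1/((5*6)*0²*(5*6 + 0) - 8156) = 1/(30*0*(30 + 0) - 8156) = 1/(30*0*30 - 8156) = 1/(0 - 8156) = 1/(-8156) = -1/8156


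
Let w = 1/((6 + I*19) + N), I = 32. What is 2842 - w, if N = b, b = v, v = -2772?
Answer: 6133037/2158 ≈ 2842.0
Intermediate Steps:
b = -2772
N = -2772
w = -1/2158 (w = 1/((6 + 32*19) - 2772) = 1/((6 + 608) - 2772) = 1/(614 - 2772) = 1/(-2158) = -1/2158 ≈ -0.00046339)
2842 - w = 2842 - 1*(-1/2158) = 2842 + 1/2158 = 6133037/2158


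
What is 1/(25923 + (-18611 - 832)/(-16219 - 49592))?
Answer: 21937/568679332 ≈ 3.8575e-5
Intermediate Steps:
1/(25923 + (-18611 - 832)/(-16219 - 49592)) = 1/(25923 - 19443/(-65811)) = 1/(25923 - 19443*(-1/65811)) = 1/(25923 + 6481/21937) = 1/(568679332/21937) = 21937/568679332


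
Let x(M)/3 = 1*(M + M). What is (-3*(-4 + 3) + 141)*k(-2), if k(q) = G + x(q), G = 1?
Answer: -1584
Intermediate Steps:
x(M) = 6*M (x(M) = 3*(1*(M + M)) = 3*(1*(2*M)) = 3*(2*M) = 6*M)
k(q) = 1 + 6*q
(-3*(-4 + 3) + 141)*k(-2) = (-3*(-4 + 3) + 141)*(1 + 6*(-2)) = (-3*(-1) + 141)*(1 - 12) = (3 + 141)*(-11) = 144*(-11) = -1584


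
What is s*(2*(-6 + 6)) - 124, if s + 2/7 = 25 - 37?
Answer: -124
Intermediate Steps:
s = -86/7 (s = -2/7 + (25 - 37) = -2/7 - 12 = -86/7 ≈ -12.286)
s*(2*(-6 + 6)) - 124 = -172*(-6 + 6)/7 - 124 = -172*0/7 - 124 = -86/7*0 - 124 = 0 - 124 = -124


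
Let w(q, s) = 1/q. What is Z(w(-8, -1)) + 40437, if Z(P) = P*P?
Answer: 2587969/64 ≈ 40437.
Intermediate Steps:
Z(P) = P**2
Z(w(-8, -1)) + 40437 = (1/(-8))**2 + 40437 = (-1/8)**2 + 40437 = 1/64 + 40437 = 2587969/64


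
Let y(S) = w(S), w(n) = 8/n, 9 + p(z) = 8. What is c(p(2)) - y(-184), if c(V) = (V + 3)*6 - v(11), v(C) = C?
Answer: 24/23 ≈ 1.0435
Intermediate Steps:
p(z) = -1 (p(z) = -9 + 8 = -1)
y(S) = 8/S
c(V) = 7 + 6*V (c(V) = (V + 3)*6 - 1*11 = (3 + V)*6 - 11 = (18 + 6*V) - 11 = 7 + 6*V)
c(p(2)) - y(-184) = (7 + 6*(-1)) - 8/(-184) = (7 - 6) - 8*(-1)/184 = 1 - 1*(-1/23) = 1 + 1/23 = 24/23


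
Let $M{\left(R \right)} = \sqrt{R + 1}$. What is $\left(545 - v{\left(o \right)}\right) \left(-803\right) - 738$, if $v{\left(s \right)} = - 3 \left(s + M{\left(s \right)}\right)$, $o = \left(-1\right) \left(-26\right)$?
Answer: $-501007 - 7227 \sqrt{3} \approx -5.1352 \cdot 10^{5}$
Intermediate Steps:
$M{\left(R \right)} = \sqrt{1 + R}$
$o = 26$
$v{\left(s \right)} = - 3 s - 3 \sqrt{1 + s}$ ($v{\left(s \right)} = - 3 \left(s + \sqrt{1 + s}\right) = - 3 s - 3 \sqrt{1 + s}$)
$\left(545 - v{\left(o \right)}\right) \left(-803\right) - 738 = \left(545 - \left(\left(-3\right) 26 - 3 \sqrt{1 + 26}\right)\right) \left(-803\right) - 738 = \left(545 - \left(-78 - 3 \sqrt{27}\right)\right) \left(-803\right) - 738 = \left(545 - \left(-78 - 3 \cdot 3 \sqrt{3}\right)\right) \left(-803\right) - 738 = \left(545 - \left(-78 - 9 \sqrt{3}\right)\right) \left(-803\right) - 738 = \left(545 + \left(78 + 9 \sqrt{3}\right)\right) \left(-803\right) - 738 = \left(623 + 9 \sqrt{3}\right) \left(-803\right) - 738 = \left(-500269 - 7227 \sqrt{3}\right) - 738 = -501007 - 7227 \sqrt{3}$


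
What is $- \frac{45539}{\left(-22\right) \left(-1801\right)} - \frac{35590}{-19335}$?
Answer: $\frac{105930083}{153218274} \approx 0.69137$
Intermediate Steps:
$- \frac{45539}{\left(-22\right) \left(-1801\right)} - \frac{35590}{-19335} = - \frac{45539}{39622} - - \frac{7118}{3867} = \left(-45539\right) \frac{1}{39622} + \frac{7118}{3867} = - \frac{45539}{39622} + \frac{7118}{3867} = \frac{105930083}{153218274}$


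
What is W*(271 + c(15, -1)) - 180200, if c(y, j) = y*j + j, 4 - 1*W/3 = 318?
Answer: -420410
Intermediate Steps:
W = -942 (W = 12 - 3*318 = 12 - 954 = -942)
c(y, j) = j + j*y (c(y, j) = j*y + j = j + j*y)
W*(271 + c(15, -1)) - 180200 = -942*(271 - (1 + 15)) - 180200 = -942*(271 - 1*16) - 180200 = -942*(271 - 16) - 180200 = -942*255 - 180200 = -240210 - 180200 = -420410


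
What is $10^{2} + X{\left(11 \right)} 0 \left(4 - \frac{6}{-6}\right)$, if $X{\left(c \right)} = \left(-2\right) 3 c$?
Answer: $100$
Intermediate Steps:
$X{\left(c \right)} = - 6 c$
$10^{2} + X{\left(11 \right)} 0 \left(4 - \frac{6}{-6}\right) = 10^{2} + \left(-6\right) 11 \cdot 0 \left(4 - \frac{6}{-6}\right) = 100 - 66 \cdot 0 \left(4 - -1\right) = 100 - 66 \cdot 0 \left(4 + 1\right) = 100 - 66 \cdot 0 \cdot 5 = 100 - 0 = 100 + 0 = 100$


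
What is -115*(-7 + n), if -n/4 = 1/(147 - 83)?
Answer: 12995/16 ≈ 812.19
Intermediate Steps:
n = -1/16 (n = -4/(147 - 83) = -4/64 = -4*1/64 = -1/16 ≈ -0.062500)
-115*(-7 + n) = -115*(-7 - 1/16) = -115*(-113/16) = 12995/16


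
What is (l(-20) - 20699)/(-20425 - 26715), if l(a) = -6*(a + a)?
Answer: 20459/47140 ≈ 0.43401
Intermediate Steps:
l(a) = -12*a
(l(-20) - 20699)/(-20425 - 26715) = (-12*(-20) - 20699)/(-20425 - 26715) = (240 - 20699)/(-47140) = -20459*(-1/47140) = 20459/47140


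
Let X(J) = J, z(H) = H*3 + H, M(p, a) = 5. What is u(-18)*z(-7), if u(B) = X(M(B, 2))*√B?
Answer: -420*I*√2 ≈ -593.97*I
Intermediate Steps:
z(H) = 4*H (z(H) = 3*H + H = 4*H)
u(B) = 5*√B
u(-18)*z(-7) = (5*√(-18))*(4*(-7)) = (5*(3*I*√2))*(-28) = (15*I*√2)*(-28) = -420*I*√2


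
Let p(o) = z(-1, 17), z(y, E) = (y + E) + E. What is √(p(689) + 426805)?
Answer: √426838 ≈ 653.33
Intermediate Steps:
z(y, E) = y + 2*E (z(y, E) = (E + y) + E = y + 2*E)
p(o) = 33 (p(o) = -1 + 2*17 = -1 + 34 = 33)
√(p(689) + 426805) = √(33 + 426805) = √426838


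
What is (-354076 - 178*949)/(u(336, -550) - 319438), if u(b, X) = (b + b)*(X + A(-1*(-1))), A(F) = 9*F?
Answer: 37357/48785 ≈ 0.76575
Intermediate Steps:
u(b, X) = 2*b*(9 + X) (u(b, X) = (b + b)*(X + 9*(-1*(-1))) = (2*b)*(X + 9*1) = (2*b)*(X + 9) = (2*b)*(9 + X) = 2*b*(9 + X))
(-354076 - 178*949)/(u(336, -550) - 319438) = (-354076 - 178*949)/(2*336*(9 - 550) - 319438) = (-354076 - 168922)/(2*336*(-541) - 319438) = -522998/(-363552 - 319438) = -522998/(-682990) = -522998*(-1/682990) = 37357/48785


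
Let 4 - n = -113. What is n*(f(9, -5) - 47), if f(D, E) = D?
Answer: -4446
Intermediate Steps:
n = 117 (n = 4 - 1*(-113) = 4 + 113 = 117)
n*(f(9, -5) - 47) = 117*(9 - 47) = 117*(-38) = -4446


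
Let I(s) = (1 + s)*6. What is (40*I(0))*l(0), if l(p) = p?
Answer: 0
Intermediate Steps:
I(s) = 6 + 6*s
(40*I(0))*l(0) = (40*(6 + 6*0))*0 = (40*(6 + 0))*0 = (40*6)*0 = 240*0 = 0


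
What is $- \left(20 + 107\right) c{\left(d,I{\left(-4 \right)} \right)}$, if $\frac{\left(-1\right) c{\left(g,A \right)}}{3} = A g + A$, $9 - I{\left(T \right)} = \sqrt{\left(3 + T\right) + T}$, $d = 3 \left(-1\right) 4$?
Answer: $-37719 + 4191 i \sqrt{5} \approx -37719.0 + 9371.4 i$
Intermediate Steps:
$d = -12$ ($d = \left(-3\right) 4 = -12$)
$I{\left(T \right)} = 9 - \sqrt{3 + 2 T}$ ($I{\left(T \right)} = 9 - \sqrt{\left(3 + T\right) + T} = 9 - \sqrt{3 + 2 T}$)
$c{\left(g,A \right)} = - 3 A - 3 A g$ ($c{\left(g,A \right)} = - 3 \left(A g + A\right) = - 3 \left(A + A g\right) = - 3 A - 3 A g$)
$- \left(20 + 107\right) c{\left(d,I{\left(-4 \right)} \right)} = - \left(20 + 107\right) \left(- 3 \left(9 - \sqrt{3 + 2 \left(-4\right)}\right) \left(1 - 12\right)\right) = - 127 \left(\left(-3\right) \left(9 - \sqrt{3 - 8}\right) \left(-11\right)\right) = - 127 \left(\left(-3\right) \left(9 - \sqrt{-5}\right) \left(-11\right)\right) = - 127 \left(\left(-3\right) \left(9 - i \sqrt{5}\right) \left(-11\right)\right) = - 127 \left(297 - 33 i \sqrt{5}\right) = - (37719 - 4191 i \sqrt{5}) = -37719 + 4191 i \sqrt{5}$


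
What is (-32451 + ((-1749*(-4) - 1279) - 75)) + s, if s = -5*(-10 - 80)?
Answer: -26359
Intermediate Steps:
s = 450 (s = -5*(-90) = 450)
(-32451 + ((-1749*(-4) - 1279) - 75)) + s = (-32451 + ((-1749*(-4) - 1279) - 75)) + 450 = (-32451 + ((6996 - 1279) - 75)) + 450 = (-32451 + (5717 - 75)) + 450 = (-32451 + 5642) + 450 = -26809 + 450 = -26359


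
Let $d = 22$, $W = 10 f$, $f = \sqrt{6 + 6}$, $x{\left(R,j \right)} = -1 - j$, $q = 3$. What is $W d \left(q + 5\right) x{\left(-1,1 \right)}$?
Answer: $- 7040 \sqrt{3} \approx -12194.0$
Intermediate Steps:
$f = 2 \sqrt{3}$ ($f = \sqrt{12} = 2 \sqrt{3} \approx 3.4641$)
$W = 20 \sqrt{3}$ ($W = 10 \cdot 2 \sqrt{3} = 20 \sqrt{3} \approx 34.641$)
$W d \left(q + 5\right) x{\left(-1,1 \right)} = 20 \sqrt{3} \cdot 22 \left(3 + 5\right) \left(-1 - 1\right) = 440 \sqrt{3} \cdot 8 \left(-1 - 1\right) = 440 \sqrt{3} \cdot 8 \left(-2\right) = 440 \sqrt{3} \left(-16\right) = - 7040 \sqrt{3}$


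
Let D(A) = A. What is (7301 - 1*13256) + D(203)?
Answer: -5752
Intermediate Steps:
(7301 - 1*13256) + D(203) = (7301 - 1*13256) + 203 = (7301 - 13256) + 203 = -5955 + 203 = -5752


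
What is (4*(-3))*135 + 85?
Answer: -1535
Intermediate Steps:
(4*(-3))*135 + 85 = -12*135 + 85 = -1620 + 85 = -1535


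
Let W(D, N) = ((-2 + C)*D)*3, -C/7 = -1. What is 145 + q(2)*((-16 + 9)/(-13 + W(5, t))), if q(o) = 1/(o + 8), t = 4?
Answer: 89893/620 ≈ 144.99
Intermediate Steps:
q(o) = 1/(8 + o)
C = 7 (C = -7*(-1) = 7)
W(D, N) = 15*D (W(D, N) = ((-2 + 7)*D)*3 = (5*D)*3 = 15*D)
145 + q(2)*((-16 + 9)/(-13 + W(5, t))) = 145 + ((-16 + 9)/(-13 + 15*5))/(8 + 2) = 145 + (-7/(-13 + 75))/10 = 145 + (-7/62)/10 = 145 + (-7*1/62)/10 = 145 + (⅒)*(-7/62) = 145 - 7/620 = 89893/620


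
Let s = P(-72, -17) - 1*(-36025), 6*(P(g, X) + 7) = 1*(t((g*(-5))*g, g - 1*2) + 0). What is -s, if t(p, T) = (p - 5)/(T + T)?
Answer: -32009909/888 ≈ -36047.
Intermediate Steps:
t(p, T) = (-5 + p)/(2*T) (t(p, T) = (-5 + p)/((2*T)) = (-5 + p)*(1/(2*T)) = (-5 + p)/(2*T))
P(g, X) = -7 + (-5 - 5*g²)/(12*(-2 + g)) (P(g, X) = -7 + (1*((-5 + (g*(-5))*g)/(2*(g - 1*2)) + 0))/6 = -7 + (1*((-5 + (-5*g)*g)/(2*(g - 2)) + 0))/6 = -7 + (1*((-5 - 5*g²)/(2*(-2 + g)) + 0))/6 = -7 + (1*((-5 - 5*g²)/(2*(-2 + g))))/6 = -7 + ((-5 - 5*g²)/(2*(-2 + g)))/6 = -7 + (-5 - 5*g²)/(12*(-2 + g)))
s = 32009909/888 (s = (163 - 84*(-72) - 5*(-72)²)/(12*(-2 - 72)) - 1*(-36025) = (1/12)*(163 + 6048 - 5*5184)/(-74) + 36025 = (1/12)*(-1/74)*(163 + 6048 - 25920) + 36025 = (1/12)*(-1/74)*(-19709) + 36025 = 19709/888 + 36025 = 32009909/888 ≈ 36047.)
-s = -1*32009909/888 = -32009909/888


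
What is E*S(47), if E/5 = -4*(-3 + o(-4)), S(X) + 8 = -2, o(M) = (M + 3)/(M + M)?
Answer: -575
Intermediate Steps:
o(M) = (3 + M)/(2*M) (o(M) = (3 + M)/((2*M)) = (3 + M)*(1/(2*M)) = (3 + M)/(2*M))
S(X) = -10 (S(X) = -8 - 2 = -10)
E = 115/2 (E = 5*(-4*(-3 + (½)*(3 - 4)/(-4))) = 5*(-4*(-3 + (½)*(-¼)*(-1))) = 5*(-4*(-3 + ⅛)) = 5*(-4*(-23/8)) = 5*(23/2) = 115/2 ≈ 57.500)
E*S(47) = (115/2)*(-10) = -575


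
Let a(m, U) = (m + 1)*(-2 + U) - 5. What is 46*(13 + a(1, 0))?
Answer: 184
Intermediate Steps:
a(m, U) = -5 + (1 + m)*(-2 + U) (a(m, U) = (1 + m)*(-2 + U) - 5 = -5 + (1 + m)*(-2 + U))
46*(13 + a(1, 0)) = 46*(13 + (-7 + 0 - 2*1 + 0*1)) = 46*(13 + (-7 + 0 - 2 + 0)) = 46*(13 - 9) = 46*4 = 184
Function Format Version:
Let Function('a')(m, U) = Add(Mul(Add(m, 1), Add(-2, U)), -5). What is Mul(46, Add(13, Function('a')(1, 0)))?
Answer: 184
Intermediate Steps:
Function('a')(m, U) = Add(-5, Mul(Add(1, m), Add(-2, U))) (Function('a')(m, U) = Add(Mul(Add(1, m), Add(-2, U)), -5) = Add(-5, Mul(Add(1, m), Add(-2, U))))
Mul(46, Add(13, Function('a')(1, 0))) = Mul(46, Add(13, Add(-7, 0, Mul(-2, 1), Mul(0, 1)))) = Mul(46, Add(13, Add(-7, 0, -2, 0))) = Mul(46, Add(13, -9)) = Mul(46, 4) = 184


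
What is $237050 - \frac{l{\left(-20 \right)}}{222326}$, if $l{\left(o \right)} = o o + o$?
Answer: $\frac{26351188960}{111163} \approx 2.3705 \cdot 10^{5}$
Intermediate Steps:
$l{\left(o \right)} = o + o^{2}$ ($l{\left(o \right)} = o^{2} + o = o + o^{2}$)
$237050 - \frac{l{\left(-20 \right)}}{222326} = 237050 - \frac{\left(-20\right) \left(1 - 20\right)}{222326} = 237050 - \left(-20\right) \left(-19\right) \frac{1}{222326} = 237050 - 380 \cdot \frac{1}{222326} = 237050 - \frac{190}{111163} = \frac{26351188960}{111163}$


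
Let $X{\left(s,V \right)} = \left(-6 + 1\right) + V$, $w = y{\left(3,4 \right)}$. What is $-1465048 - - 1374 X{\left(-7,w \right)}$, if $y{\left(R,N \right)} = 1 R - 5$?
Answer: $-1474666$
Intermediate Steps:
$y{\left(R,N \right)} = -5 + R$ ($y{\left(R,N \right)} = R - 5 = -5 + R$)
$w = -2$ ($w = -5 + 3 = -2$)
$X{\left(s,V \right)} = -5 + V$
$-1465048 - - 1374 X{\left(-7,w \right)} = -1465048 - - 1374 \left(-5 - 2\right) = -1465048 - \left(-1374\right) \left(-7\right) = -1465048 - 9618 = -1474666$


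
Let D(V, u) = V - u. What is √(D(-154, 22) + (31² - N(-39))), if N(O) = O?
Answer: 2*√206 ≈ 28.705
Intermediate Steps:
√(D(-154, 22) + (31² - N(-39))) = √((-154 - 1*22) + (31² - 1*(-39))) = √((-154 - 22) + (961 + 39)) = √(-176 + 1000) = √824 = 2*√206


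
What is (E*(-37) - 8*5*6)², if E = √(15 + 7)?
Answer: 87718 + 17760*√22 ≈ 1.7102e+5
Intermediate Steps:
E = √22 ≈ 4.6904
(E*(-37) - 8*5*6)² = (√22*(-37) - 8*5*6)² = (-37*√22 - 40*6)² = (-37*√22 - 240)² = (-240 - 37*√22)²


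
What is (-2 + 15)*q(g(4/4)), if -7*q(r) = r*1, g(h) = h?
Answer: -13/7 ≈ -1.8571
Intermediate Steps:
q(r) = -r/7
(-2 + 15)*q(g(4/4)) = (-2 + 15)*(-4/(7*4)) = 13*(-4/(7*4)) = 13*(-⅐*1) = 13*(-⅐) = -13/7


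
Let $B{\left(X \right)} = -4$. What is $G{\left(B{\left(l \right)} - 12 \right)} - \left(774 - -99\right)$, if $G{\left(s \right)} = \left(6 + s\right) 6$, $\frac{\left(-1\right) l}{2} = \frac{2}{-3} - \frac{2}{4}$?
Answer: $-933$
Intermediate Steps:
$l = \frac{7}{3}$ ($l = - 2 \left(\frac{2}{-3} - \frac{2}{4}\right) = - 2 \left(2 \left(- \frac{1}{3}\right) - \frac{1}{2}\right) = - 2 \left(- \frac{2}{3} - \frac{1}{2}\right) = \left(-2\right) \left(- \frac{7}{6}\right) = \frac{7}{3} \approx 2.3333$)
$G{\left(s \right)} = 36 + 6 s$
$G{\left(B{\left(l \right)} - 12 \right)} - \left(774 - -99\right) = \left(36 + 6 \left(-4 - 12\right)\right) - \left(774 - -99\right) = \left(36 + 6 \left(-4 - 12\right)\right) - \left(774 + 99\right) = \left(36 + 6 \left(-16\right)\right) - 873 = \left(36 - 96\right) - 873 = -60 - 873 = -933$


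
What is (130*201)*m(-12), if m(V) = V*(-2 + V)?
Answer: 4389840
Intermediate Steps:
(130*201)*m(-12) = (130*201)*(-12*(-2 - 12)) = 26130*(-12*(-14)) = 26130*168 = 4389840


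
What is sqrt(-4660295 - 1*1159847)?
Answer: I*sqrt(5820142) ≈ 2412.5*I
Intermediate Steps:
sqrt(-4660295 - 1*1159847) = sqrt(-4660295 - 1159847) = sqrt(-5820142) = I*sqrt(5820142)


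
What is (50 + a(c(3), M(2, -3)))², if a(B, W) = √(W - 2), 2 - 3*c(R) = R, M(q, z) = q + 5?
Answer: (50 + √5)² ≈ 2728.6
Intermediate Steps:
M(q, z) = 5 + q
c(R) = ⅔ - R/3
a(B, W) = √(-2 + W)
(50 + a(c(3), M(2, -3)))² = (50 + √(-2 + (5 + 2)))² = (50 + √(-2 + 7))² = (50 + √5)²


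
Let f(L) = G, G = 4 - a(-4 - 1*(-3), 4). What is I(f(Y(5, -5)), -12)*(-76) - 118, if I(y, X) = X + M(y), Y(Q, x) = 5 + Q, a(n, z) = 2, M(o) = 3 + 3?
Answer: 338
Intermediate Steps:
M(o) = 6
G = 2 (G = 4 - 1*2 = 4 - 2 = 2)
f(L) = 2
I(y, X) = 6 + X (I(y, X) = X + 6 = 6 + X)
I(f(Y(5, -5)), -12)*(-76) - 118 = (6 - 12)*(-76) - 118 = -6*(-76) - 118 = 456 - 118 = 338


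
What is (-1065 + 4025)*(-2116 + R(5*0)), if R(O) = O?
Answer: -6263360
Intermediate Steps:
(-1065 + 4025)*(-2116 + R(5*0)) = (-1065 + 4025)*(-2116 + 5*0) = 2960*(-2116 + 0) = 2960*(-2116) = -6263360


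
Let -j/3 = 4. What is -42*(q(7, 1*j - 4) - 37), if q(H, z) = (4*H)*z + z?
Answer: 21042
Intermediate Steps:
j = -12 (j = -3*4 = -12)
q(H, z) = z + 4*H*z (q(H, z) = 4*H*z + z = z + 4*H*z)
-42*(q(7, 1*j - 4) - 37) = -42*((1*(-12) - 4)*(1 + 4*7) - 37) = -42*((-12 - 4)*(1 + 28) - 37) = -42*(-16*29 - 37) = -42*(-464 - 37) = -42*(-501) = 21042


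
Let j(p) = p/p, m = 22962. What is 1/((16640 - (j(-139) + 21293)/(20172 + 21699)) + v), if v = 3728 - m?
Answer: -13957/36211556 ≈ -0.00038543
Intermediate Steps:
j(p) = 1
v = -19234 (v = 3728 - 1*22962 = 3728 - 22962 = -19234)
1/((16640 - (j(-139) + 21293)/(20172 + 21699)) + v) = 1/((16640 - (1 + 21293)/(20172 + 21699)) - 19234) = 1/((16640 - 21294/41871) - 19234) = 1/((16640 - 1*7098/13957) - 19234) = 1/((16640 - 7098/13957) - 19234) = 1/(232237382/13957 - 19234) = 1/(-36211556/13957) = -13957/36211556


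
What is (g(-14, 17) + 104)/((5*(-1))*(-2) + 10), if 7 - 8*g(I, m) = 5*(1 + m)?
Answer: 749/160 ≈ 4.6813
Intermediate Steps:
g(I, m) = ¼ - 5*m/8 (g(I, m) = 7/8 - 5*(1 + m)/8 = 7/8 - (5 + 5*m)/8 = 7/8 + (-5/8 - 5*m/8) = ¼ - 5*m/8)
(g(-14, 17) + 104)/((5*(-1))*(-2) + 10) = ((¼ - 5/8*17) + 104)/((5*(-1))*(-2) + 10) = ((¼ - 85/8) + 104)/(-5*(-2) + 10) = (-83/8 + 104)/(10 + 10) = (749/8)/20 = (749/8)*(1/20) = 749/160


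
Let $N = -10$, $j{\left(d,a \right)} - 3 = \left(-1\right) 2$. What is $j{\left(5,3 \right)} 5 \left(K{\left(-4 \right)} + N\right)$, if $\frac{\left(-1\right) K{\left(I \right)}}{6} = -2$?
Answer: $10$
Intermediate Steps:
$j{\left(d,a \right)} = 1$ ($j{\left(d,a \right)} = 3 - 2 = 1$)
$K{\left(I \right)} = 12$ ($K{\left(I \right)} = \left(-6\right) \left(-2\right) = 12$)
$j{\left(5,3 \right)} 5 \left(K{\left(-4 \right)} + N\right) = 1 \cdot 5 \left(12 - 10\right) = 1 \cdot 5 \cdot 2 = 1 \cdot 10 = 10$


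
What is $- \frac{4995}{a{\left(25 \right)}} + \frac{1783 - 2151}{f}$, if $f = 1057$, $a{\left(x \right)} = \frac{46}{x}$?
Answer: $- \frac{132009803}{48622} \approx -2715.0$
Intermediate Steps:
$- \frac{4995}{a{\left(25 \right)}} + \frac{1783 - 2151}{f} = - \frac{4995}{46 \cdot \frac{1}{25}} + \frac{1783 - 2151}{1057} = - \frac{4995}{46 \cdot \frac{1}{25}} - \frac{368}{1057} = - \frac{4995}{\frac{46}{25}} - \frac{368}{1057} = \left(-4995\right) \frac{25}{46} - \frac{368}{1057} = - \frac{124875}{46} - \frac{368}{1057} = - \frac{132009803}{48622}$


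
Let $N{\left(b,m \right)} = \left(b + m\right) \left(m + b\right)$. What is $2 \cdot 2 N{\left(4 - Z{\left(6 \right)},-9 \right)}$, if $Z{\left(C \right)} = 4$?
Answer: $324$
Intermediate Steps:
$N{\left(b,m \right)} = \left(b + m\right)^{2}$ ($N{\left(b,m \right)} = \left(b + m\right) \left(b + m\right) = \left(b + m\right)^{2}$)
$2 \cdot 2 N{\left(4 - Z{\left(6 \right)},-9 \right)} = 2 \cdot 2 \left(\left(4 - 4\right) - 9\right)^{2} = 4 \left(\left(4 - 4\right) - 9\right)^{2} = 4 \left(0 - 9\right)^{2} = 4 \left(-9\right)^{2} = 4 \cdot 81 = 324$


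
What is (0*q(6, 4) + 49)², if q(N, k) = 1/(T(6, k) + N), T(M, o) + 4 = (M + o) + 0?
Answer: 2401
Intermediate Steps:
T(M, o) = -4 + M + o (T(M, o) = -4 + ((M + o) + 0) = -4 + (M + o) = -4 + M + o)
q(N, k) = 1/(2 + N + k) (q(N, k) = 1/((-4 + 6 + k) + N) = 1/((2 + k) + N) = 1/(2 + N + k))
(0*q(6, 4) + 49)² = (0/(2 + 6 + 4) + 49)² = (0/12 + 49)² = (0*(1/12) + 49)² = (0 + 49)² = 49² = 2401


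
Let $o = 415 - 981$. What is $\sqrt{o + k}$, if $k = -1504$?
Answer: $3 i \sqrt{230} \approx 45.497 i$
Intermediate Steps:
$o = -566$ ($o = 415 - 981 = -566$)
$\sqrt{o + k} = \sqrt{-566 - 1504} = \sqrt{-2070} = 3 i \sqrt{230}$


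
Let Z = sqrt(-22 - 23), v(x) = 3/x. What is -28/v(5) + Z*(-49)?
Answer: -140/3 - 147*I*sqrt(5) ≈ -46.667 - 328.7*I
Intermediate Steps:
Z = 3*I*sqrt(5) (Z = sqrt(-45) = 3*I*sqrt(5) ≈ 6.7082*I)
-28/v(5) + Z*(-49) = -28/(3/5) + (3*I*sqrt(5))*(-49) = -28/(3*(1/5)) - 147*I*sqrt(5) = -28/3/5 - 147*I*sqrt(5) = -28*5/3 - 147*I*sqrt(5) = -140/3 - 147*I*sqrt(5)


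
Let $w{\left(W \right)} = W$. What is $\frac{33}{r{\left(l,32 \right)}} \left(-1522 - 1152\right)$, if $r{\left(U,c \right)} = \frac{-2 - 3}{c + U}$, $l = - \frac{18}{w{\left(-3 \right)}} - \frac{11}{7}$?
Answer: $642906$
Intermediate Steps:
$l = \frac{31}{7}$ ($l = - \frac{18}{-3} - \frac{11}{7} = \left(-18\right) \left(- \frac{1}{3}\right) - \frac{11}{7} = 6 - \frac{11}{7} = \frac{31}{7} \approx 4.4286$)
$r{\left(U,c \right)} = - \frac{5}{U + c}$
$\frac{33}{r{\left(l,32 \right)}} \left(-1522 - 1152\right) = \frac{33}{\left(-5\right) \frac{1}{\frac{31}{7} + 32}} \left(-1522 - 1152\right) = \frac{33}{\left(-5\right) \frac{1}{\frac{255}{7}}} \left(-2674\right) = \frac{33}{\left(-5\right) \frac{7}{255}} \left(-2674\right) = \frac{33}{- \frac{7}{51}} \left(-2674\right) = 33 \left(- \frac{51}{7}\right) \left(-2674\right) = \left(- \frac{1683}{7}\right) \left(-2674\right) = 642906$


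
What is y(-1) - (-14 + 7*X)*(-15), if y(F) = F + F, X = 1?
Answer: -107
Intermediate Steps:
y(F) = 2*F
y(-1) - (-14 + 7*X)*(-15) = 2*(-1) - 7/(1/(-2 + 1))*(-15) = -2 - 7/(1/(-1))*(-15) = -2 - 7/(-1)*(-15) = -2 - 7*(-1)*(-15) = -2 + 7*(-15) = -2 - 105 = -107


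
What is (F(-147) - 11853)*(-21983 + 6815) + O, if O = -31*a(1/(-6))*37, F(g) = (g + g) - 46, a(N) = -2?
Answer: 184945718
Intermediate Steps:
F(g) = -46 + 2*g (F(g) = 2*g - 46 = -46 + 2*g)
O = 2294 (O = -31*(-2)*37 = 62*37 = 2294)
(F(-147) - 11853)*(-21983 + 6815) + O = ((-46 + 2*(-147)) - 11853)*(-21983 + 6815) + 2294 = ((-46 - 294) - 11853)*(-15168) + 2294 = (-340 - 11853)*(-15168) + 2294 = -12193*(-15168) + 2294 = 184943424 + 2294 = 184945718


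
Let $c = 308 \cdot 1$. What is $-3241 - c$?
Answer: $-3549$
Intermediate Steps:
$c = 308$
$-3241 - c = -3241 - 308 = -3549$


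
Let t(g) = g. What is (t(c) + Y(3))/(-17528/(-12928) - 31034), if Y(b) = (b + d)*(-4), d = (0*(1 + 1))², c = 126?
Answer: -61408/16716251 ≈ -0.0036735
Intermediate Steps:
d = 0 (d = (0*2)² = 0² = 0)
Y(b) = -4*b (Y(b) = (b + 0)*(-4) = b*(-4) = -4*b)
(t(c) + Y(3))/(-17528/(-12928) - 31034) = (126 - 4*3)/(-17528/(-12928) - 31034) = (126 - 12)/(-17528*(-1/12928) - 31034) = 114/(2191/1616 - 31034) = 114/(-50148753/1616) = 114*(-1616/50148753) = -61408/16716251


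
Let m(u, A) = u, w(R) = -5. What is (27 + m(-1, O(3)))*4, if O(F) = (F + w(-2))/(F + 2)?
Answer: 104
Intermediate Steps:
O(F) = (-5 + F)/(2 + F) (O(F) = (F - 5)/(F + 2) = (-5 + F)/(2 + F))
(27 + m(-1, O(3)))*4 = (27 - 1)*4 = 26*4 = 104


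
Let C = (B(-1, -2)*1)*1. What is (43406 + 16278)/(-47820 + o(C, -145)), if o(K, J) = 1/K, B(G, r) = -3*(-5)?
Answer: -895260/717299 ≈ -1.2481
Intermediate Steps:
B(G, r) = 15
C = 15 (C = (15*1)*1 = 15*1 = 15)
(43406 + 16278)/(-47820 + o(C, -145)) = (43406 + 16278)/(-47820 + 1/15) = 59684/(-47820 + 1/15) = 59684/(-717299/15) = 59684*(-15/717299) = -895260/717299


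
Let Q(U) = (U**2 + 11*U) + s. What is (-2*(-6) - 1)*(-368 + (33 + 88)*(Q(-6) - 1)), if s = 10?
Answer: -31999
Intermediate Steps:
Q(U) = 10 + U**2 + 11*U (Q(U) = (U**2 + 11*U) + 10 = 10 + U**2 + 11*U)
(-2*(-6) - 1)*(-368 + (33 + 88)*(Q(-6) - 1)) = (-2*(-6) - 1)*(-368 + (33 + 88)*((10 + (-6)**2 + 11*(-6)) - 1)) = (12 - 1)*(-368 + 121*((10 + 36 - 66) - 1)) = 11*(-368 + 121*(-20 - 1)) = 11*(-368 + 121*(-21)) = 11*(-368 - 2541) = 11*(-2909) = -31999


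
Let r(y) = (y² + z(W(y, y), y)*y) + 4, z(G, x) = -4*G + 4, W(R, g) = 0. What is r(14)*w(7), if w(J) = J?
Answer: 1792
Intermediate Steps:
z(G, x) = 4 - 4*G
r(y) = 4 + y² + 4*y (r(y) = (y² + (4 - 4*0)*y) + 4 = (y² + (4 + 0)*y) + 4 = (y² + 4*y) + 4 = 4 + y² + 4*y)
r(14)*w(7) = (4 + 14² + 4*14)*7 = (4 + 196 + 56)*7 = 256*7 = 1792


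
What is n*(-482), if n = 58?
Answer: -27956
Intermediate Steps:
n*(-482) = 58*(-482) = -27956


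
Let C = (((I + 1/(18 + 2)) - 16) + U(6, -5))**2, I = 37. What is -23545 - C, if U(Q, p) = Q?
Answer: -9710681/400 ≈ -24277.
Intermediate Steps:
C = 292681/400 (C = (((37 + 1/(18 + 2)) - 16) + 6)**2 = (((37 + 1/20) - 16) + 6)**2 = ((741/20 - 16) + 6)**2 = (421/20 + 6)**2 = (541/20)**2 = 292681/400 ≈ 731.70)
-23545 - C = -23545 - 1*292681/400 = -23545 - 292681/400 = -9710681/400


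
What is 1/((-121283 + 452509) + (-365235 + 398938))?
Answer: 1/364929 ≈ 2.7403e-6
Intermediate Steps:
1/((-121283 + 452509) + (-365235 + 398938)) = 1/(331226 + 33703) = 1/364929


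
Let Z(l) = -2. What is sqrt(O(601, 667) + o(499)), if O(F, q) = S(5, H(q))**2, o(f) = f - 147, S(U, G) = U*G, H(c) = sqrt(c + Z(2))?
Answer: sqrt(16977) ≈ 130.30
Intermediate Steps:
H(c) = sqrt(-2 + c) (H(c) = sqrt(c - 2) = sqrt(-2 + c))
S(U, G) = G*U
o(f) = -147 + f
O(F, q) = -50 + 25*q (O(F, q) = (sqrt(-2 + q)*5)**2 = (5*sqrt(-2 + q))**2 = -50 + 25*q)
sqrt(O(601, 667) + o(499)) = sqrt((-50 + 25*667) + (-147 + 499)) = sqrt((-50 + 16675) + 352) = sqrt(16625 + 352) = sqrt(16977)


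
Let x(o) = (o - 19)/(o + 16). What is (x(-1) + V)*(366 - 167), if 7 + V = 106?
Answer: 58307/3 ≈ 19436.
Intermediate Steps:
V = 99 (V = -7 + 106 = 99)
x(o) = (-19 + o)/(16 + o)
(x(-1) + V)*(366 - 167) = ((-19 - 1)/(16 - 1) + 99)*(366 - 167) = (-20/15 + 99)*199 = ((1/15)*(-20) + 99)*199 = (-4/3 + 99)*199 = (293/3)*199 = 58307/3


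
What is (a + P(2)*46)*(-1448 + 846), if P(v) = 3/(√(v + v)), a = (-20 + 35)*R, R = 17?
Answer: -195048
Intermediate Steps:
a = 255 (a = (-20 + 35)*17 = 15*17 = 255)
P(v) = 3*√2/(2*√v) (P(v) = 3/(√(2*v)) = 3/((√2*√v)) = 3*(√2/(2*√v)) = 3*√2/(2*√v))
(a + P(2)*46)*(-1448 + 846) = (255 + (3*√2/(2*√2))*46)*(-1448 + 846) = (255 + (3*√2*(√2/2)/2)*46)*(-602) = (255 + (3/2)*46)*(-602) = (255 + 69)*(-602) = 324*(-602) = -195048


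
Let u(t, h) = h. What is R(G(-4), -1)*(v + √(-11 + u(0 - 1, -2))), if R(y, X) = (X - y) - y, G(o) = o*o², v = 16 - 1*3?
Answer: 1651 + 127*I*√13 ≈ 1651.0 + 457.9*I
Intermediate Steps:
v = 13 (v = 16 - 3 = 13)
G(o) = o³
R(y, X) = X - 2*y
R(G(-4), -1)*(v + √(-11 + u(0 - 1, -2))) = (-1 - 2*(-4)³)*(13 + √(-11 - 2)) = (-1 - 2*(-64))*(13 + √(-13)) = (-1 + 128)*(13 + I*√13) = 127*(13 + I*√13) = 1651 + 127*I*√13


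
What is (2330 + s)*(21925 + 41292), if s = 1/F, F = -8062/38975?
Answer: 1185033325245/8062 ≈ 1.4699e+8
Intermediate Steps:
F = -8062/38975 (F = -8062*1/38975 = -8062/38975 ≈ -0.20685)
s = -38975/8062 (s = 1/(-8062/38975) = -38975/8062 ≈ -4.8344)
(2330 + s)*(21925 + 41292) = (2330 - 38975/8062)*(21925 + 41292) = (18745485/8062)*63217 = 1185033325245/8062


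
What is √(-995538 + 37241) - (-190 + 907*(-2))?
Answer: 2004 + I*√958297 ≈ 2004.0 + 978.93*I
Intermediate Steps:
√(-995538 + 37241) - (-190 + 907*(-2)) = √(-958297) - (-190 - 1814) = I*√958297 - 1*(-2004) = I*√958297 + 2004 = 2004 + I*√958297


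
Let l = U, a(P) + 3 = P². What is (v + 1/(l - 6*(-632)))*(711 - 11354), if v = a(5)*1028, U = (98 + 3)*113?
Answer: -3659875258683/15205 ≈ -2.4070e+8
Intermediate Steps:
a(P) = -3 + P²
U = 11413 (U = 101*113 = 11413)
l = 11413
v = 22616 (v = (-3 + 5²)*1028 = (-3 + 25)*1028 = 22*1028 = 22616)
(v + 1/(l - 6*(-632)))*(711 - 11354) = (22616 + 1/(11413 - 6*(-632)))*(711 - 11354) = (22616 + 1/(11413 + 3792))*(-10643) = (22616 + 1/15205)*(-10643) = (343876281/15205)*(-10643) = -3659875258683/15205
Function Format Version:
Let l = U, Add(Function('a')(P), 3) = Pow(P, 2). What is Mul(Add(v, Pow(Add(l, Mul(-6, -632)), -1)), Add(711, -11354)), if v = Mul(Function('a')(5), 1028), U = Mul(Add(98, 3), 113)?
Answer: Rational(-3659875258683, 15205) ≈ -2.4070e+8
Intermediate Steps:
Function('a')(P) = Add(-3, Pow(P, 2))
U = 11413 (U = Mul(101, 113) = 11413)
l = 11413
v = 22616 (v = Mul(Add(-3, Pow(5, 2)), 1028) = Mul(Add(-3, 25), 1028) = Mul(22, 1028) = 22616)
Mul(Add(v, Pow(Add(l, Mul(-6, -632)), -1)), Add(711, -11354)) = Mul(Add(22616, Pow(Add(11413, Mul(-6, -632)), -1)), Add(711, -11354)) = Mul(Add(22616, Pow(Add(11413, 3792), -1)), -10643) = Mul(Add(22616, Pow(15205, -1)), -10643) = Mul(Add(22616, Rational(1, 15205)), -10643) = Mul(Rational(343876281, 15205), -10643) = Rational(-3659875258683, 15205)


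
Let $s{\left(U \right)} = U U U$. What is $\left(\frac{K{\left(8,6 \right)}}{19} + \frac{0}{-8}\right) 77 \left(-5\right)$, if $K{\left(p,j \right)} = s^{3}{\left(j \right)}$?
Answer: $- \frac{3879912960}{19} \approx -2.0421 \cdot 10^{8}$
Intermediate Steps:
$s{\left(U \right)} = U^{3}$ ($s{\left(U \right)} = U^{2} U = U^{3}$)
$K{\left(p,j \right)} = j^{9}$ ($K{\left(p,j \right)} = \left(j^{3}\right)^{3} = j^{9}$)
$\left(\frac{K{\left(8,6 \right)}}{19} + \frac{0}{-8}\right) 77 \left(-5\right) = \left(\frac{6^{9}}{19} + \frac{0}{-8}\right) 77 \left(-5\right) = \left(10077696 \cdot \frac{1}{19} + 0 \left(- \frac{1}{8}\right)\right) 77 \left(-5\right) = \left(\frac{10077696}{19} + 0\right) 77 \left(-5\right) = \frac{10077696}{19} \cdot 77 \left(-5\right) = \frac{775982592}{19} \left(-5\right) = - \frac{3879912960}{19}$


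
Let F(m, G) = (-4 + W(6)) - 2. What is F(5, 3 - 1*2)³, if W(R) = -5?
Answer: -1331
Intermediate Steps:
F(m, G) = -11 (F(m, G) = (-4 - 5) - 2 = -9 - 2 = -11)
F(5, 3 - 1*2)³ = (-11)³ = -1331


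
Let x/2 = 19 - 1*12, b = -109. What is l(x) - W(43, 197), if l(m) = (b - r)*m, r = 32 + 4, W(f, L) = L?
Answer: -2227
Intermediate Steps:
x = 14 (x = 2*(19 - 1*12) = 2*(19 - 12) = 2*7 = 14)
r = 36
l(m) = -145*m (l(m) = (-109 - 1*36)*m = (-109 - 36)*m = -145*m)
l(x) - W(43, 197) = -145*14 - 1*197 = -2030 - 197 = -2227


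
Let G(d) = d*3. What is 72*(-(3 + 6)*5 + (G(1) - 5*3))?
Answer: -4104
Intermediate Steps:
G(d) = 3*d
72*(-(3 + 6)*5 + (G(1) - 5*3)) = 72*(-(3 + 6)*5 + (3*1 - 5*3)) = 72*(-9*5 + (3 - 15)) = 72*(-1*45 - 12) = 72*(-45 - 12) = 72*(-57) = -4104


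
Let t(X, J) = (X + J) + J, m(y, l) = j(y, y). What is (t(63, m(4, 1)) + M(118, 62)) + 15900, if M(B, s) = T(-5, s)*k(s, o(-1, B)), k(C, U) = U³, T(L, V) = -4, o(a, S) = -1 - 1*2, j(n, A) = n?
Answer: 16079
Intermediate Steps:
m(y, l) = y
o(a, S) = -3 (o(a, S) = -1 - 2 = -3)
t(X, J) = X + 2*J (t(X, J) = (J + X) + J = X + 2*J)
M(B, s) = 108 (M(B, s) = -4*(-3)³ = -4*(-27) = 108)
(t(63, m(4, 1)) + M(118, 62)) + 15900 = ((63 + 2*4) + 108) + 15900 = ((63 + 8) + 108) + 15900 = (71 + 108) + 15900 = 179 + 15900 = 16079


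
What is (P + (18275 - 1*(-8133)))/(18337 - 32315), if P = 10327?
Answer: -36735/13978 ≈ -2.6281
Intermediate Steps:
(P + (18275 - 1*(-8133)))/(18337 - 32315) = (10327 + (18275 - 1*(-8133)))/(18337 - 32315) = (10327 + (18275 + 8133))/(-13978) = (10327 + 26408)*(-1/13978) = 36735*(-1/13978) = -36735/13978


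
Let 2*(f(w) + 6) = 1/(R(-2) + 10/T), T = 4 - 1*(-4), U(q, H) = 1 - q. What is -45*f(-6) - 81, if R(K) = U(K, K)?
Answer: 3123/17 ≈ 183.71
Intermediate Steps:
R(K) = 1 - K
T = 8 (T = 4 + 4 = 8)
f(w) = -100/17 (f(w) = -6 + 1/(2*((1 - 1*(-2)) + 10/8)) = -6 + 1/(2*((1 + 2) + 10*(⅛))) = -6 + 1/(2*(3 + 5/4)) = -6 + 1/(2*(17/4)) = -6 + (½)*(4/17) = -6 + 2/17 = -100/17)
-45*f(-6) - 81 = -45*(-100/17) - 81 = 4500/17 - 81 = 3123/17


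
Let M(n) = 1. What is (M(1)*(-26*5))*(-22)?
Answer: 2860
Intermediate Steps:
(M(1)*(-26*5))*(-22) = (1*(-26*5))*(-22) = (1*(-130))*(-22) = -130*(-22) = 2860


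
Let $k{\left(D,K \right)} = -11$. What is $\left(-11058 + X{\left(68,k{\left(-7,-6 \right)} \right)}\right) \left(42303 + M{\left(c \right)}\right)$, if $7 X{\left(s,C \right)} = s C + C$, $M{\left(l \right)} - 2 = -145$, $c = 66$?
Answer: $- \frac{3295436400}{7} \approx -4.7078 \cdot 10^{8}$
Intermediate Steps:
$M{\left(l \right)} = -143$ ($M{\left(l \right)} = 2 - 145 = -143$)
$X{\left(s,C \right)} = \frac{C}{7} + \frac{C s}{7}$ ($X{\left(s,C \right)} = \frac{s C + C}{7} = \frac{C s + C}{7} = \frac{C + C s}{7} = \frac{C}{7} + \frac{C s}{7}$)
$\left(-11058 + X{\left(68,k{\left(-7,-6 \right)} \right)}\right) \left(42303 + M{\left(c \right)}\right) = \left(-11058 + \frac{1}{7} \left(-11\right) \left(1 + 68\right)\right) \left(42303 - 143\right) = \left(-11058 + \frac{1}{7} \left(-11\right) 69\right) 42160 = \left(-11058 - \frac{759}{7}\right) 42160 = \left(- \frac{78165}{7}\right) 42160 = - \frac{3295436400}{7}$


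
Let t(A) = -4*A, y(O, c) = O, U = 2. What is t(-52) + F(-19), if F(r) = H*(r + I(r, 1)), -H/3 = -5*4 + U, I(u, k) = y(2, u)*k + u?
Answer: -1736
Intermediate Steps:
I(u, k) = u + 2*k (I(u, k) = 2*k + u = u + 2*k)
H = 54 (H = -3*(-5*4 + 2) = -3*(-20 + 2) = -3*(-18) = 54)
F(r) = 108 + 108*r (F(r) = 54*(r + (r + 2*1)) = 54*(r + (r + 2)) = 54*(r + (2 + r)) = 54*(2 + 2*r) = 108 + 108*r)
t(-52) + F(-19) = -4*(-52) + (108 + 108*(-19)) = 208 + (108 - 2052) = 208 - 1944 = -1736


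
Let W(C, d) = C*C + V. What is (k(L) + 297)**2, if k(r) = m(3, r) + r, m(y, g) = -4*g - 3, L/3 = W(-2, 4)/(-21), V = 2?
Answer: 4309776/49 ≈ 87955.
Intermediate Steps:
W(C, d) = 2 + C**2 (W(C, d) = C*C + 2 = C**2 + 2 = 2 + C**2)
L = -6/7 (L = 3*((2 + (-2)**2)/(-21)) = 3*((2 + 4)*(-1/21)) = 3*(6*(-1/21)) = 3*(-2/7) = -6/7 ≈ -0.85714)
m(y, g) = -3 - 4*g
k(r) = -3 - 3*r (k(r) = (-3 - 4*r) + r = -3 - 3*r)
(k(L) + 297)**2 = ((-3 - 3*(-6/7)) + 297)**2 = ((-3 + 18/7) + 297)**2 = (-3/7 + 297)**2 = (2076/7)**2 = 4309776/49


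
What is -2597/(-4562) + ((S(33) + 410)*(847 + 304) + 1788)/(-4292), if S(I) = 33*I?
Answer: -3934026335/9790052 ≈ -401.84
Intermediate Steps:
-2597/(-4562) + ((S(33) + 410)*(847 + 304) + 1788)/(-4292) = -2597/(-4562) + ((33*33 + 410)*(847 + 304) + 1788)/(-4292) = -2597*(-1/4562) + ((1089 + 410)*1151 + 1788)*(-1/4292) = 2597/4562 + (1499*1151 + 1788)*(-1/4292) = 2597/4562 + (1725349 + 1788)*(-1/4292) = 2597/4562 + 1727137*(-1/4292) = 2597/4562 - 1727137/4292 = -3934026335/9790052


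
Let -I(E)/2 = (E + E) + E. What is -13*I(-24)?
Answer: -1872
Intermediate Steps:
I(E) = -6*E (I(E) = -2*((E + E) + E) = -2*(2*E + E) = -6*E)
-13*I(-24) = -(-78)*(-24) = -13*144 = -1872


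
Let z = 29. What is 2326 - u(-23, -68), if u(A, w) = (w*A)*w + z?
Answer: 108649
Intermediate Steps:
u(A, w) = 29 + A*w² (u(A, w) = (w*A)*w + 29 = (A*w)*w + 29 = A*w² + 29 = 29 + A*w²)
2326 - u(-23, -68) = 2326 - (29 - 23*(-68)²) = 2326 - (29 - 23*4624) = 2326 - (29 - 106352) = 2326 - 1*(-106323) = 2326 + 106323 = 108649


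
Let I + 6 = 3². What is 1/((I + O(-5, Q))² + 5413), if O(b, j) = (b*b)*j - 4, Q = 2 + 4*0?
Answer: 1/7814 ≈ 0.00012798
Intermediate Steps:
I = 3 (I = -6 + 3² = -6 + 9 = 3)
Q = 2 (Q = 2 + 0 = 2)
O(b, j) = -4 + j*b² (O(b, j) = b²*j - 4 = j*b² - 4 = -4 + j*b²)
1/((I + O(-5, Q))² + 5413) = 1/((3 + (-4 + 2*(-5)²))² + 5413) = 1/((3 + (-4 + 2*25))² + 5413) = 1/((3 + (-4 + 50))² + 5413) = 1/((3 + 46)² + 5413) = 1/(49² + 5413) = 1/(2401 + 5413) = 1/7814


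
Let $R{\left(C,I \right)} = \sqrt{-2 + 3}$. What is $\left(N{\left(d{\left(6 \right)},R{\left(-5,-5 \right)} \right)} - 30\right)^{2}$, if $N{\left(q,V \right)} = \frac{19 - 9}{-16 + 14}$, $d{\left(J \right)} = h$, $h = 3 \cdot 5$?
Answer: $1225$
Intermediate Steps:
$h = 15$
$R{\left(C,I \right)} = 1$ ($R{\left(C,I \right)} = \sqrt{1} = 1$)
$d{\left(J \right)} = 15$
$N{\left(q,V \right)} = -5$ ($N{\left(q,V \right)} = \frac{10}{-2} = 10 \left(- \frac{1}{2}\right) = -5$)
$\left(N{\left(d{\left(6 \right)},R{\left(-5,-5 \right)} \right)} - 30\right)^{2} = \left(-5 - 30\right)^{2} = \left(-35\right)^{2} = 1225$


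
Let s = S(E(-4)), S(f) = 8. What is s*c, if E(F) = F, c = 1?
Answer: 8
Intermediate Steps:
s = 8
s*c = 8*1 = 8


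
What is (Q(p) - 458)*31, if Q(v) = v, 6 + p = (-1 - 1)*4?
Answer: -14632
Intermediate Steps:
p = -14 (p = -6 + (-1 - 1)*4 = -6 - 2*4 = -6 - 8 = -14)
(Q(p) - 458)*31 = (-14 - 458)*31 = -472*31 = -14632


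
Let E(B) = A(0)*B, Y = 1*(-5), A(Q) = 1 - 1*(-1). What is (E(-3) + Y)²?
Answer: 121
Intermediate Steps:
A(Q) = 2 (A(Q) = 1 + 1 = 2)
Y = -5
E(B) = 2*B
(E(-3) + Y)² = (2*(-3) - 5)² = (-6 - 5)² = (-11)² = 121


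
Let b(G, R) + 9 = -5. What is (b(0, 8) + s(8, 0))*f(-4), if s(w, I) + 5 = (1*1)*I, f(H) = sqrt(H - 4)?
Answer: -38*I*sqrt(2) ≈ -53.74*I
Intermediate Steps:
b(G, R) = -14 (b(G, R) = -9 - 5 = -14)
f(H) = sqrt(-4 + H)
s(w, I) = -5 + I (s(w, I) = -5 + (1*1)*I = -5 + 1*I = -5 + I)
(b(0, 8) + s(8, 0))*f(-4) = (-14 + (-5 + 0))*sqrt(-4 - 4) = (-14 - 5)*sqrt(-8) = -38*I*sqrt(2)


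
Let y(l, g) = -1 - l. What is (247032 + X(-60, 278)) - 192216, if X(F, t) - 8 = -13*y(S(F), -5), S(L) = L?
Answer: 54057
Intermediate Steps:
X(F, t) = 21 + 13*F (X(F, t) = 8 - 13*(-1 - F) = 8 + (13 + 13*F) = 21 + 13*F)
(247032 + X(-60, 278)) - 192216 = (247032 + (21 + 13*(-60))) - 192216 = (247032 + (21 - 780)) - 192216 = (247032 - 759) - 192216 = 246273 - 192216 = 54057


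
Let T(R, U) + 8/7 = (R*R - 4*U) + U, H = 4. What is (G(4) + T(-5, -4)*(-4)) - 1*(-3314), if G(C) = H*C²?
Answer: 22642/7 ≈ 3234.6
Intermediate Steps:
T(R, U) = -8/7 + R² - 3*U (T(R, U) = -8/7 + ((R*R - 4*U) + U) = -8/7 + ((R² - 4*U) + U) = -8/7 + (R² - 3*U) = -8/7 + R² - 3*U)
G(C) = 4*C²
(G(4) + T(-5, -4)*(-4)) - 1*(-3314) = (4*4² + (-8/7 + (-5)² - 3*(-4))*(-4)) - 1*(-3314) = (4*16 + (-8/7 + 25 + 12)*(-4)) + 3314 = (64 + (251/7)*(-4)) + 3314 = (64 - 1004/7) + 3314 = -556/7 + 3314 = 22642/7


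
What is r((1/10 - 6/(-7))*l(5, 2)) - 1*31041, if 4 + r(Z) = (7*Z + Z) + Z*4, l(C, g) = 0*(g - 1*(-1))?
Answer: -31045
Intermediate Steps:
l(C, g) = 0 (l(C, g) = 0*(g + 1) = 0*(1 + g) = 0)
r(Z) = -4 + 12*Z (r(Z) = -4 + ((7*Z + Z) + Z*4) = -4 + (8*Z + 4*Z) = -4 + 12*Z)
r((1/10 - 6/(-7))*l(5, 2)) - 1*31041 = (-4 + 12*((1/10 - 6/(-7))*0)) - 1*31041 = (-4 + 12*((1*(1/10) - 6*(-1/7))*0)) - 31041 = (-4 + 12*((1/10 + 6/7)*0)) - 31041 = (-4 + 12*((67/70)*0)) - 31041 = (-4 + 12*0) - 31041 = (-4 + 0) - 31041 = -4 - 31041 = -31045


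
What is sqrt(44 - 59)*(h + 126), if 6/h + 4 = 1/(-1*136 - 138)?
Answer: 136578*I*sqrt(15)/1097 ≈ 482.19*I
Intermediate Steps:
h = -1644/1097 (h = 6/(-4 + 1/(-1*136 - 138)) = 6/(-4 + 1/(-136 - 138)) = 6/(-4 + 1/(-274)) = 6/(-4 - 1/274) = 6/(-1097/274) = 6*(-274/1097) = -1644/1097 ≈ -1.4986)
sqrt(44 - 59)*(h + 126) = sqrt(44 - 59)*(-1644/1097 + 126) = sqrt(-15)*(136578/1097) = (I*sqrt(15))*(136578/1097) = 136578*I*sqrt(15)/1097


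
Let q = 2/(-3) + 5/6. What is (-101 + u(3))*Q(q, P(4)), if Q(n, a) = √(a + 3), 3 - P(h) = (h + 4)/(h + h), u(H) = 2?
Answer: -99*√5 ≈ -221.37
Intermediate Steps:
q = ⅙ (q = 2*(-⅓) + 5*(⅙) = -⅔ + ⅚ = ⅙ ≈ 0.16667)
P(h) = 3 - (4 + h)/(2*h) (P(h) = 3 - (h + 4)/(h + h) = 3 - (4 + h)/(2*h))
Q(n, a) = √(3 + a)
(-101 + u(3))*Q(q, P(4)) = (-101 + 2)*√(3 + (5/2 - 2/4)) = -99*√(3 + (5/2 - 2*¼)) = -99*√(3 + (5/2 - ½)) = -99*√(3 + 2) = -99*√5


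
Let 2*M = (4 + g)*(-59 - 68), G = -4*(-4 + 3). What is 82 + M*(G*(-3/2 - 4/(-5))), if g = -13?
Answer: -7591/5 ≈ -1518.2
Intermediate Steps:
G = 4 (G = -4*(-1) = 4)
M = 1143/2 (M = ((4 - 13)*(-59 - 68))/2 = (-9*(-127))/2 = (1/2)*1143 = 1143/2 ≈ 571.50)
82 + M*(G*(-3/2 - 4/(-5))) = 82 + 1143*(4*(-3/2 - 4/(-5)))/2 = 82 + 1143*(4*(-3*1/2 - 4*(-1/5)))/2 = 82 + 1143*(4*(-3/2 + 4/5))/2 = 82 + 1143*(4*(-7/10))/2 = 82 + (1143/2)*(-14/5) = 82 - 8001/5 = -7591/5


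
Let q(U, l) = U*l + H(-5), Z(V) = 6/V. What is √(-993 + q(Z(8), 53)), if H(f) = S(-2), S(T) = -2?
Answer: I*√3821/2 ≈ 30.907*I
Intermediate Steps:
H(f) = -2
q(U, l) = -2 + U*l (q(U, l) = U*l - 2 = -2 + U*l)
√(-993 + q(Z(8), 53)) = √(-993 + (-2 + (6/8)*53)) = √(-993 + (-2 + (6*(⅛))*53)) = √(-993 + (-2 + (¾)*53)) = √(-993 + (-2 + 159/4)) = √(-993 + 151/4) = √(-3821/4) = I*√3821/2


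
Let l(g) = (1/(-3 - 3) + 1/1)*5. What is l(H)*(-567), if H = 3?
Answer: -4725/2 ≈ -2362.5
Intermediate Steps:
l(g) = 25/6 (l(g) = (1/(-6) + 1)*5 = (-⅙ + 1)*5 = (⅚)*5 = 25/6)
l(H)*(-567) = (25/6)*(-567) = -4725/2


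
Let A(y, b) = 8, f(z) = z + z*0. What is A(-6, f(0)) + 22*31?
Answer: 690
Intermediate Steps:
f(z) = z (f(z) = z + 0 = z)
A(-6, f(0)) + 22*31 = 8 + 22*31 = 8 + 682 = 690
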